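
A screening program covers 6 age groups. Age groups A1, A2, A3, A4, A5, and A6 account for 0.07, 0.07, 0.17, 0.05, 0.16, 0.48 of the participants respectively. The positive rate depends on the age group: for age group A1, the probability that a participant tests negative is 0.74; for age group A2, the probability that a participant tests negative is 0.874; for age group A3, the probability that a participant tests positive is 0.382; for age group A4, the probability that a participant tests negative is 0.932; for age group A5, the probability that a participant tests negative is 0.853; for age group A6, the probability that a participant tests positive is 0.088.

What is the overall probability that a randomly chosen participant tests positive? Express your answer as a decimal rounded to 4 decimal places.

0.1611

P(T|A1) = 1 − 0.74 = 0.26.
P(T|A2) = 1 − 0.874 = 0.126.
P(T|A4) = 1 − 0.932 = 0.068.
P(T|A5) = 1 − 0.853 = 0.147.
By the law of total probability,
P(T) = P(T|A1)·P(A1) + P(T|A2)·P(A2) + P(T|A3)·P(A3) + P(T|A4)·P(A4) + P(T|A5)·P(A5) + P(T|A6)·P(A6)
      = 0.26·0.07 + 0.126·0.07 + 0.382·0.17 + 0.068·0.05 + 0.147·0.16 + 0.088·0.48
      = 0.0182 + 0.00882 + 0.06494 + 0.0034 + 0.02352 + 0.04224 = 0.16112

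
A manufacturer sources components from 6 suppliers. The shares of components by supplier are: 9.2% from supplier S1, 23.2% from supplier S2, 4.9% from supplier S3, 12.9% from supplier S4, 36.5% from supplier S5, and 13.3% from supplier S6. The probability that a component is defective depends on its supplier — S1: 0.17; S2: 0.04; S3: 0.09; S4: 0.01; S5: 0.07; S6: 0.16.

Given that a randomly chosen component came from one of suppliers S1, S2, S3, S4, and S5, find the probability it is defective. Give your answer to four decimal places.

P(D|S) ≈ 0.0648

Let S = {S1, S2, S3, S4, S5}.
P(S) = 0.092 + 0.232 + 0.049 + 0.129 + 0.365 = 0.867.
P(D ∩ S) = 0.17·0.092 + 0.04·0.232 + 0.09·0.049 + 0.01·0.129 + 0.07·0.365 = 0.01564 + 0.00928 + 0.00441 + 0.00129 + 0.02555 = 0.05617.
P(D | S) = 0.05617 / 0.867 = 0.064787…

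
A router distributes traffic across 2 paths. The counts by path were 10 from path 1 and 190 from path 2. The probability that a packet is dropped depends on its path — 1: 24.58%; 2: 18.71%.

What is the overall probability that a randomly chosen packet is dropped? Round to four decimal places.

0.1900

Total: 10 + 190 = 200.
P(1) = 10/200 = 0.05. P(2) = 190/200 = 0.95.
P(L) = P(L|1)·P(1) + P(L|2)·P(2)
      = 0.2458·0.05 + 0.1871·0.95
      = 0.01229 + 0.177745 = 0.190035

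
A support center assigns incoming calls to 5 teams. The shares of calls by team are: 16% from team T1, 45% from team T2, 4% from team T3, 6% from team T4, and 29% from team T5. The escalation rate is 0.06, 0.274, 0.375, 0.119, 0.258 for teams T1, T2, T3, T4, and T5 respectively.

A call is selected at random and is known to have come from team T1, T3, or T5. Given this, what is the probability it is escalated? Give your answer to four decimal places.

P(E|S) ≈ 0.2029

Let S = {T1, T3, T5}.
P(S) = 0.16 + 0.04 + 0.29 = 0.49.
P(E ∩ S) = 0.06·0.16 + 0.375·0.04 + 0.258·0.29 = 0.0096 + 0.015 + 0.07482 = 0.09942.
P(E | S) = 0.09942 / 0.49 = 0.202898…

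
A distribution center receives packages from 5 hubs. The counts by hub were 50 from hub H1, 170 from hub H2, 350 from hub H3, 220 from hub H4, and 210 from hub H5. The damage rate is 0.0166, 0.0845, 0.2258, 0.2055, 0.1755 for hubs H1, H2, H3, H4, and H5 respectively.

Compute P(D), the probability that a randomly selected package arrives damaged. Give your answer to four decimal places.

0.1763

Total: 50 + 170 + 350 + 220 + 210 = 1000.
P(H1) = 50/1000 = 0.05. P(H2) = 170/1000 = 0.17. P(H3) = 350/1000 = 0.35. P(H4) = 220/1000 = 0.22. P(H5) = 210/1000 = 0.21.
By the law of total probability,
P(D) = P(D|H1)·P(H1) + P(D|H2)·P(H2) + P(D|H3)·P(H3) + P(D|H4)·P(H4) + P(D|H5)·P(H5)
      = 0.0166·0.05 + 0.0845·0.17 + 0.2258·0.35 + 0.2055·0.22 + 0.1755·0.21
      = 0.00083 + 0.014365 + 0.07903 + 0.04521 + 0.036855 = 0.17629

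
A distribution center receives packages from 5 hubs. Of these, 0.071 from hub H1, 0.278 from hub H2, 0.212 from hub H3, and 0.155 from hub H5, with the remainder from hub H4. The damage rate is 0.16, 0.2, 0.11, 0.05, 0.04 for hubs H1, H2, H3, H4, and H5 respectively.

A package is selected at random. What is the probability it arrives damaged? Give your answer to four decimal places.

P(D) ≈ 0.1107

P(H4) = 1 − (0.071 + 0.278 + 0.212 + 0.155) = 0.284.
P(D) = P(D|H1)·P(H1) + P(D|H2)·P(H2) + P(D|H3)·P(H3) + P(D|H4)·P(H4) + P(D|H5)·P(H5)
      = 0.16·0.071 + 0.2·0.278 + 0.11·0.212 + 0.05·0.284 + 0.04·0.155
      = 0.01136 + 0.0556 + 0.02332 + 0.0142 + 0.0062 = 0.11068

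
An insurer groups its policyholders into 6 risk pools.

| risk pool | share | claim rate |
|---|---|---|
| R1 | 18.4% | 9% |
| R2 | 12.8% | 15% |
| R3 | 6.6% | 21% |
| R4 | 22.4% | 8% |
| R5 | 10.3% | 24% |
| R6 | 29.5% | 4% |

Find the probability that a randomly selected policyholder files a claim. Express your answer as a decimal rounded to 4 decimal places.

P(C) = P(C|R1)·P(R1) + P(C|R2)·P(R2) + P(C|R3)·P(R3) + P(C|R4)·P(R4) + P(C|R5)·P(R5) + P(C|R6)·P(R6)
      = 0.09·0.184 + 0.15·0.128 + 0.21·0.066 + 0.08·0.224 + 0.24·0.103 + 0.04·0.295
      = 0.01656 + 0.0192 + 0.01386 + 0.01792 + 0.02472 + 0.0118 = 0.10406

0.1041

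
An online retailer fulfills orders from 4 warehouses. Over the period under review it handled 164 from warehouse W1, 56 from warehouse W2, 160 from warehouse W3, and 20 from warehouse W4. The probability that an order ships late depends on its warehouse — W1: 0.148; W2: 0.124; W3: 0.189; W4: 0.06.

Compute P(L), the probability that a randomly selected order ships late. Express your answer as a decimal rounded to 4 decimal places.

Total: 164 + 56 + 160 + 20 = 400.
P(W1) = 164/400 = 0.41. P(W2) = 56/400 = 0.14. P(W3) = 160/400 = 0.4. P(W4) = 20/400 = 0.05.
Using total probability over the partition,
P(L) = P(L|W1)·P(W1) + P(L|W2)·P(W2) + P(L|W3)·P(W3) + P(L|W4)·P(W4)
      = 0.148·0.41 + 0.124·0.14 + 0.189·0.4 + 0.06·0.05
      = 0.06068 + 0.01736 + 0.0756 + 0.003 = 0.15664

P(L) ≈ 0.1566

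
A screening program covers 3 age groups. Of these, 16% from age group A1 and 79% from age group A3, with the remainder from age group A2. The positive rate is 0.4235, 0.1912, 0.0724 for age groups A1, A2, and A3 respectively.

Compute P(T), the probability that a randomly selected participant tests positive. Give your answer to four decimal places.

0.1345

P(A2) = 1 − (0.16 + 0.79) = 0.05.
P(T) = P(T|A1)·P(A1) + P(T|A2)·P(A2) + P(T|A3)·P(A3)
      = 0.4235·0.16 + 0.1912·0.05 + 0.0724·0.79
      = 0.06776 + 0.00956 + 0.057196 = 0.134516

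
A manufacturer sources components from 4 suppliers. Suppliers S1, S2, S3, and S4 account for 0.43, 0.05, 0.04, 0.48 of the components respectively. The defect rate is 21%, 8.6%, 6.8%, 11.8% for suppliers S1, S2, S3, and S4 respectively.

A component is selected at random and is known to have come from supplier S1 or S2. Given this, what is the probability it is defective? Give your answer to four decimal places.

Let S = {S1, S2}.
P(S) = 0.43 + 0.05 = 0.48.
P(D ∩ S) = 0.21·0.43 + 0.086·0.05 = 0.0903 + 0.0043 = 0.0946.
P(D | S) = 0.0946 / 0.48 = 0.197083…

P(D|S) ≈ 0.1971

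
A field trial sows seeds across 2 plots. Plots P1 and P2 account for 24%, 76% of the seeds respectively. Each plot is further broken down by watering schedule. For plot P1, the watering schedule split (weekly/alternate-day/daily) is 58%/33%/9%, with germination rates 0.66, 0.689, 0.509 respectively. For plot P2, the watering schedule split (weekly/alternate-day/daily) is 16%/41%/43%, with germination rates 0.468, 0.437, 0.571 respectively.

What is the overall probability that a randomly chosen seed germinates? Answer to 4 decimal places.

P(G|P1) = 0.58·0.66 + 0.33·0.689 + 0.09·0.509 = 0.3828 + 0.22737 + 0.04581 = 0.65598
P(G|P2) = 0.16·0.468 + 0.41·0.437 + 0.43·0.571 = 0.07488 + 0.17917 + 0.24553 = 0.49958
Then overall,
P(G) = 0.24·0.65598 + 0.76·0.49958
      = 0.1574352 + 0.3796808 = 0.537116

P(G) ≈ 0.5371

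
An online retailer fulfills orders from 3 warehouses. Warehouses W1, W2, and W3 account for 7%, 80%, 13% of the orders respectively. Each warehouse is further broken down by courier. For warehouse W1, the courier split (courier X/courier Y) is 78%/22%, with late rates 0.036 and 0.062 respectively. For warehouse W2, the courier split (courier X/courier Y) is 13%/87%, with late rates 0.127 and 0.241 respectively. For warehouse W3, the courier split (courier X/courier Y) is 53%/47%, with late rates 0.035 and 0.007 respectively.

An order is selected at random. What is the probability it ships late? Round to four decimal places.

0.1867

P(L|W1) = 0.78·0.036 + 0.22·0.062 = 0.02808 + 0.01364 = 0.04172
P(L|W2) = 0.13·0.127 + 0.87·0.241 = 0.01651 + 0.20967 = 0.22618
P(L|W3) = 0.53·0.035 + 0.47·0.007 = 0.01855 + 0.00329 = 0.02184
Then overall,
P(L) = 0.07·0.04172 + 0.8·0.22618 + 0.13·0.02184
      = 0.0029204 + 0.180944 + 0.0028392 = 0.1867036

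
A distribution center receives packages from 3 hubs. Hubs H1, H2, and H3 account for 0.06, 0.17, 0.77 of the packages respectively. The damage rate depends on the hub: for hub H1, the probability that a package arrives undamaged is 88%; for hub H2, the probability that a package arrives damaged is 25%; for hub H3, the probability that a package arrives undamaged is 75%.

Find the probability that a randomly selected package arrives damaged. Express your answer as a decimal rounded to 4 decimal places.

P(D|H1) = 1 − 0.88 = 0.12.
P(D|H3) = 1 − 0.75 = 0.25.
P(D) = P(D|H1)·P(H1) + P(D|H2)·P(H2) + P(D|H3)·P(H3)
      = 0.12·0.06 + 0.25·0.17 + 0.25·0.77
      = 0.0072 + 0.0425 + 0.1925 = 0.2422

0.2422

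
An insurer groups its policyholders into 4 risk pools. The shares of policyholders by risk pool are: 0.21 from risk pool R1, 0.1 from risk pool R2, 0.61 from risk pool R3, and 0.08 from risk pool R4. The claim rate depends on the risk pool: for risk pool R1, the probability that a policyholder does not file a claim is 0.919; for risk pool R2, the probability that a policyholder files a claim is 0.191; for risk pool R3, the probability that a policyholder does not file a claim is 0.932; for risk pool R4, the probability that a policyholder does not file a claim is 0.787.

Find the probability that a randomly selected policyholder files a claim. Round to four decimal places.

0.0946

P(C|R1) = 1 − 0.919 = 0.081.
P(C|R3) = 1 − 0.932 = 0.068.
P(C|R4) = 1 − 0.787 = 0.213.
By the law of total probability,
P(C) = P(C|R1)·P(R1) + P(C|R2)·P(R2) + P(C|R3)·P(R3) + P(C|R4)·P(R4)
      = 0.081·0.21 + 0.191·0.1 + 0.068·0.61 + 0.213·0.08
      = 0.01701 + 0.0191 + 0.04148 + 0.01704 = 0.09463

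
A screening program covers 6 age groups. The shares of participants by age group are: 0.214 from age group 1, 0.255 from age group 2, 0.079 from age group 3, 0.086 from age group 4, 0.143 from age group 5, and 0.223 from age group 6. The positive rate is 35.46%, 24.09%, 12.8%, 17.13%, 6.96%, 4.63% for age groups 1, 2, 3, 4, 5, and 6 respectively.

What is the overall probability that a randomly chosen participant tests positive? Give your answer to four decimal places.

0.1824

P(T) = P(T|1)·P(1) + P(T|2)·P(2) + P(T|3)·P(3) + P(T|4)·P(4) + P(T|5)·P(5) + P(T|6)·P(6)
      = 0.3546·0.214 + 0.2409·0.255 + 0.128·0.079 + 0.1713·0.086 + 0.0696·0.143 + 0.0463·0.223
      = 0.0758844 + 0.0614295 + 0.010112 + 0.0147318 + 0.0099528 + 0.0103249 = 0.1824354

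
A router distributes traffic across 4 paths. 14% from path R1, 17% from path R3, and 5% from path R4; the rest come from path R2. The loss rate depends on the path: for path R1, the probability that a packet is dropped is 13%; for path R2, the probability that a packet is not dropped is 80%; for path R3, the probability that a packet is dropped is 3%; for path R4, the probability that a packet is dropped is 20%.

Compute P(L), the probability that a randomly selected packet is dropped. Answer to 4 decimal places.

P(R2) = 1 − (0.14 + 0.17 + 0.05) = 0.64.
P(L|R2) = 1 − 0.8 = 0.2.
P(L) = P(L|R1)·P(R1) + P(L|R2)·P(R2) + P(L|R3)·P(R3) + P(L|R4)·P(R4)
      = 0.13·0.14 + 0.2·0.64 + 0.03·0.17 + 0.2·0.05
      = 0.0182 + 0.128 + 0.0051 + 0.01 = 0.1613

0.1613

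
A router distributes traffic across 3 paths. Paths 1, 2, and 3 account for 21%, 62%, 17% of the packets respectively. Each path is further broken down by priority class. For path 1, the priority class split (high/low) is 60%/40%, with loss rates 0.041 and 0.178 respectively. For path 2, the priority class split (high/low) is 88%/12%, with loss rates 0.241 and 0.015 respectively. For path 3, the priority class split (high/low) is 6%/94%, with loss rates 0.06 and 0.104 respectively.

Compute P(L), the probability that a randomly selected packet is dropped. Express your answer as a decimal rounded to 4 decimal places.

P(L|1) = 0.6·0.041 + 0.4·0.178 = 0.0246 + 0.0712 = 0.0958
P(L|2) = 0.88·0.241 + 0.12·0.015 = 0.21208 + 0.0018 = 0.21388
P(L|3) = 0.06·0.06 + 0.94·0.104 = 0.0036 + 0.09776 = 0.10136
By total probability over the outer partition,
P(L) = 0.21·0.0958 + 0.62·0.21388 + 0.17·0.10136
      = 0.020118 + 0.1326056 + 0.0172312 = 0.1699548

P(L) ≈ 0.1700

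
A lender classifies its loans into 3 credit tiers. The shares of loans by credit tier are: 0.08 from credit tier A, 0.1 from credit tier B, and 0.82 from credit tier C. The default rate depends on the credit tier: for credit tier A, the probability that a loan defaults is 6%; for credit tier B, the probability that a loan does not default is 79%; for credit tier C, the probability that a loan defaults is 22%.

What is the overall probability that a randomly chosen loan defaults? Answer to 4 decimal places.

0.2062

P(D|B) = 1 − 0.79 = 0.21.
Summing over the partition,
P(D) = P(D|A)·P(A) + P(D|B)·P(B) + P(D|C)·P(C)
      = 0.06·0.08 + 0.21·0.1 + 0.22·0.82
      = 0.0048 + 0.021 + 0.1804 = 0.2062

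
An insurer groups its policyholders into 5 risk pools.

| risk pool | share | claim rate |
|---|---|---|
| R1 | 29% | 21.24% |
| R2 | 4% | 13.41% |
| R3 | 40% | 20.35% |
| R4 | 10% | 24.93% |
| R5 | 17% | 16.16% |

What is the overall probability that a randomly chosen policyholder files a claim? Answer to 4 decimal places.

0.2008

P(C) = P(C|R1)·P(R1) + P(C|R2)·P(R2) + P(C|R3)·P(R3) + P(C|R4)·P(R4) + P(C|R5)·P(R5)
      = 0.2124·0.29 + 0.1341·0.04 + 0.2035·0.4 + 0.2493·0.1 + 0.1616·0.17
      = 0.061596 + 0.005364 + 0.0814 + 0.02493 + 0.027472 = 0.200762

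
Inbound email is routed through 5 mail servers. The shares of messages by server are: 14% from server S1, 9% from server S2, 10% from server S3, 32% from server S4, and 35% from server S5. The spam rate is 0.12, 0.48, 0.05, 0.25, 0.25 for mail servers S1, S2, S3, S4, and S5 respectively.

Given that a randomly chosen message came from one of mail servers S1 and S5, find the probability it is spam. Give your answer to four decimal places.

Let J = {S1, S5}.
P(J) = 0.14 + 0.35 = 0.49.
P(S ∩ J) = 0.12·0.14 + 0.25·0.35 = 0.0168 + 0.0875 = 0.1043.
P(S | J) = 0.1043 / 0.49 = 0.212857…

P(S|J) ≈ 0.2129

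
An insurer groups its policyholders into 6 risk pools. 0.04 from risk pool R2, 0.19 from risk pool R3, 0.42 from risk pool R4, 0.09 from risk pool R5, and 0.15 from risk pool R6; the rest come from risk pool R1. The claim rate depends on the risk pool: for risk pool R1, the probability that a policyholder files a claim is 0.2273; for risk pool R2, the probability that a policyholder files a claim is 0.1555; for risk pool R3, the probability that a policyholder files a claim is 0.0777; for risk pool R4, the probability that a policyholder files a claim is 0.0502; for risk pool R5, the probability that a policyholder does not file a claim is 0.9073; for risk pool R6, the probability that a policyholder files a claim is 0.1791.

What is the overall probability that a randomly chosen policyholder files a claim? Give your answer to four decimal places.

0.1023

P(R1) = 1 − (0.04 + 0.19 + 0.42 + 0.09 + 0.15) = 0.11.
P(C|R5) = 1 − 0.9073 = 0.0927.
By the law of total probability,
P(C) = P(C|R1)·P(R1) + P(C|R2)·P(R2) + P(C|R3)·P(R3) + P(C|R4)·P(R4) + P(C|R5)·P(R5) + P(C|R6)·P(R6)
      = 0.2273·0.11 + 0.1555·0.04 + 0.0777·0.19 + 0.0502·0.42 + 0.0927·0.09 + 0.1791·0.15
      = 0.025003 + 0.00622 + 0.014763 + 0.021084 + 0.008343 + 0.026865 = 0.102278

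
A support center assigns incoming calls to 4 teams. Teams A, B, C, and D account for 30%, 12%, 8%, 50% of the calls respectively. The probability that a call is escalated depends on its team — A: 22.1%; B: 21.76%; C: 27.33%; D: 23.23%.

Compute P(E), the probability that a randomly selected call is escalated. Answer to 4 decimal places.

P(E) ≈ 0.2304

Summing over the partition,
P(E) = P(E|A)·P(A) + P(E|B)·P(B) + P(E|C)·P(C) + P(E|D)·P(D)
      = 0.221·0.3 + 0.2176·0.12 + 0.2733·0.08 + 0.2323·0.5
      = 0.0663 + 0.026112 + 0.021864 + 0.11615 = 0.230426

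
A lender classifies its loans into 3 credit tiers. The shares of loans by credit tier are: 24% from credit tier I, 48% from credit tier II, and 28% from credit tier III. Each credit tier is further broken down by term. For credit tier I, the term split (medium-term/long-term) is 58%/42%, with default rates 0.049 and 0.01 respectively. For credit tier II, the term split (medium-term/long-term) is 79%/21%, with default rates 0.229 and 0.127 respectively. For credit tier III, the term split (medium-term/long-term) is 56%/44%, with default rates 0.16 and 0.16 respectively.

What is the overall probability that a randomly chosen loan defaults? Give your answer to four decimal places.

0.1523

P(D|I) = 0.58·0.049 + 0.42·0.01 = 0.02842 + 0.0042 = 0.03262
P(D|II) = 0.79·0.229 + 0.21·0.127 = 0.18091 + 0.02667 = 0.20758
P(D|III) = 0.56·0.16 + 0.44·0.16 = 0.0896 + 0.0704 = 0.16
By total probability over the outer partition,
P(D) = 0.24·0.03262 + 0.48·0.20758 + 0.28·0.16
      = 0.0078288 + 0.0996384 + 0.0448 = 0.1522672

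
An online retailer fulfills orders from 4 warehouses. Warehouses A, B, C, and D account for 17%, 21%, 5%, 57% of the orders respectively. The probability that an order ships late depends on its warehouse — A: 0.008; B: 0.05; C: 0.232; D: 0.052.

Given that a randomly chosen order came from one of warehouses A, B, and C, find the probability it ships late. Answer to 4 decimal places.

P(L|S) ≈ 0.0546

Let S = {A, B, C}.
P(S) = 0.17 + 0.21 + 0.05 = 0.43.
P(L ∩ S) = 0.008·0.17 + 0.05·0.21 + 0.232·0.05 = 0.00136 + 0.0105 + 0.0116 = 0.02346.
P(L | S) = 0.02346 / 0.43 = 0.054558…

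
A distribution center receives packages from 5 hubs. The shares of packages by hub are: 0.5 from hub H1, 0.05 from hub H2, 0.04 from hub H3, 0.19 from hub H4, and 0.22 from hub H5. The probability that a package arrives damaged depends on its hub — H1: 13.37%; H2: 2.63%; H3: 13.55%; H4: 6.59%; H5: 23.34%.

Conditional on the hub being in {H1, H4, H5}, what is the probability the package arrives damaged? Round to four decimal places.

P(D|S) ≈ 0.1436

Let S = {H1, H4, H5}.
P(S) = 0.5 + 0.19 + 0.22 = 0.91.
P(D ∩ S) = 0.1337·0.5 + 0.0659·0.19 + 0.2334·0.22 = 0.06685 + 0.012521 + 0.051348 = 0.130719.
P(D | S) = 0.130719 / 0.91 = 0.143647…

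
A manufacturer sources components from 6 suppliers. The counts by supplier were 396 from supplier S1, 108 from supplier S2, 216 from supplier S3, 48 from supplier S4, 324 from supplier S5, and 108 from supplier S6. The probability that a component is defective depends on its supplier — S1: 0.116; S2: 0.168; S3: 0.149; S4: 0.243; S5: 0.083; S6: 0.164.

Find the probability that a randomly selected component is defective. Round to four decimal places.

Total: 396 + 108 + 216 + 48 + 324 + 108 = 1200.
P(S1) = 396/1200 = 0.33. P(S2) = 108/1200 = 0.09. P(S3) = 216/1200 = 0.18. P(S4) = 48/1200 = 0.04. P(S5) = 324/1200 = 0.27. P(S6) = 108/1200 = 0.09.
P(D) = P(D|S1)·P(S1) + P(D|S2)·P(S2) + P(D|S3)·P(S3) + P(D|S4)·P(S4) + P(D|S5)·P(S5) + P(D|S6)·P(S6)
      = 0.116·0.33 + 0.168·0.09 + 0.149·0.18 + 0.243·0.04 + 0.083·0.27 + 0.164·0.09
      = 0.03828 + 0.01512 + 0.02682 + 0.00972 + 0.02241 + 0.01476 = 0.12711

0.1271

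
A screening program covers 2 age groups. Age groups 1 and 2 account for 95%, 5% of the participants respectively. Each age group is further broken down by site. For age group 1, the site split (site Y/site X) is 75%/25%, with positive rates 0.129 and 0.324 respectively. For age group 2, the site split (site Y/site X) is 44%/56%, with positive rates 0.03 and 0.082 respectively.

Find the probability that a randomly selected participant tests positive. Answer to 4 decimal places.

P(T|1) = 0.75·0.129 + 0.25·0.324 = 0.09675 + 0.081 = 0.17775
P(T|2) = 0.44·0.03 + 0.56·0.082 = 0.0132 + 0.04592 = 0.05912
Then overall,
P(T) = 0.95·0.17775 + 0.05·0.05912
      = 0.1688625 + 0.002956 = 0.1718185

P(T) ≈ 0.1718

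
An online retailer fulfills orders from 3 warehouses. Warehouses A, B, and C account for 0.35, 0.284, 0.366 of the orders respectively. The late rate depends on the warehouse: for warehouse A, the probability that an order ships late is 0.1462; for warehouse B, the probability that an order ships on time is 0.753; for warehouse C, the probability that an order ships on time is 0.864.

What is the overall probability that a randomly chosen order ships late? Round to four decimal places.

P(L|B) = 1 − 0.753 = 0.247.
P(L|C) = 1 − 0.864 = 0.136.
P(L) = P(L|A)·P(A) + P(L|B)·P(B) + P(L|C)·P(C)
      = 0.1462·0.35 + 0.247·0.284 + 0.136·0.366
      = 0.05117 + 0.070148 + 0.049776 = 0.171094

0.1711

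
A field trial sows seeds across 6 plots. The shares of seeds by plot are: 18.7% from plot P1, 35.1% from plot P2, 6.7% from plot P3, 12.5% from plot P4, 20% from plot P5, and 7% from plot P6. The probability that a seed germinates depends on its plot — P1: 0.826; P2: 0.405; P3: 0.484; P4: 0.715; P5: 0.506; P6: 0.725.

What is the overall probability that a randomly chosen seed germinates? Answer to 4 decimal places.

P(G) ≈ 0.5704

P(G) = P(G|P1)·P(P1) + P(G|P2)·P(P2) + P(G|P3)·P(P3) + P(G|P4)·P(P4) + P(G|P5)·P(P5) + P(G|P6)·P(P6)
      = 0.826·0.187 + 0.405·0.351 + 0.484·0.067 + 0.715·0.125 + 0.506·0.2 + 0.725·0.07
      = 0.154462 + 0.142155 + 0.032428 + 0.089375 + 0.1012 + 0.05075 = 0.57037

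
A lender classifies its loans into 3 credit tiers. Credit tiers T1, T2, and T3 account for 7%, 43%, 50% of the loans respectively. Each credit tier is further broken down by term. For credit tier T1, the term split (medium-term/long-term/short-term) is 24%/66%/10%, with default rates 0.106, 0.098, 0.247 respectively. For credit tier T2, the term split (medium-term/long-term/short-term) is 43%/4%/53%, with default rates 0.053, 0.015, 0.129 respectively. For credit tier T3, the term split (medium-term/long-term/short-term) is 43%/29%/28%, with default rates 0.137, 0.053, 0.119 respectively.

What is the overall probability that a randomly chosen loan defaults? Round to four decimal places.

P(D|T1) = 0.24·0.106 + 0.66·0.098 + 0.1·0.247 = 0.02544 + 0.06468 + 0.0247 = 0.11482
P(D|T2) = 0.43·0.053 + 0.04·0.015 + 0.53·0.129 = 0.02279 + 0.0006 + 0.06837 = 0.09176
P(D|T3) = 0.43·0.137 + 0.29·0.053 + 0.28·0.119 = 0.05891 + 0.01537 + 0.03332 = 0.1076
Then overall,
P(D) = 0.07·0.11482 + 0.43·0.09176 + 0.5·0.1076
      = 0.0080374 + 0.0394568 + 0.0538 = 0.1012942

P(D) ≈ 0.1013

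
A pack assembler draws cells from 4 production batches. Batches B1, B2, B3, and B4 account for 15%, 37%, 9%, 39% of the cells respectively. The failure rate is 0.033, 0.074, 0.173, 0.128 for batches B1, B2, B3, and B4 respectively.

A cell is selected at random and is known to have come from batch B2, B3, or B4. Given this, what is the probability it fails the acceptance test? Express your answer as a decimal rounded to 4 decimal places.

Let S = {B2, B3, B4}.
P(S) = 0.37 + 0.09 + 0.39 = 0.85.
P(F ∩ S) = 0.074·0.37 + 0.173·0.09 + 0.128·0.39 = 0.02738 + 0.01557 + 0.04992 = 0.09287.
P(F | S) = 0.09287 / 0.85 = 0.109259…

0.1093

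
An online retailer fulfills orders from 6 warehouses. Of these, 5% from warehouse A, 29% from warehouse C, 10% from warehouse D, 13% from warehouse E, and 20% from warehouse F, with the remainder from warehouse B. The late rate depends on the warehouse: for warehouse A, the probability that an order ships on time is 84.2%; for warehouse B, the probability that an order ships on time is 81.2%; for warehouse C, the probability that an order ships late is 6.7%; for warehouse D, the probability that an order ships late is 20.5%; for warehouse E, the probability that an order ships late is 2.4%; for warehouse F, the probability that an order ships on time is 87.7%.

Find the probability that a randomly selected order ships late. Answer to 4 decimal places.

0.1188

P(B) = 1 − (0.05 + 0.29 + 0.1 + 0.13 + 0.2) = 0.23.
P(L|A) = 1 − 0.842 = 0.158.
P(L|B) = 1 − 0.812 = 0.188.
P(L|F) = 1 − 0.877 = 0.123.
P(L) = P(L|A)·P(A) + P(L|B)·P(B) + P(L|C)·P(C) + P(L|D)·P(D) + P(L|E)·P(E) + P(L|F)·P(F)
      = 0.158·0.05 + 0.188·0.23 + 0.067·0.29 + 0.205·0.1 + 0.024·0.13 + 0.123·0.2
      = 0.0079 + 0.04324 + 0.01943 + 0.0205 + 0.00312 + 0.0246 = 0.11879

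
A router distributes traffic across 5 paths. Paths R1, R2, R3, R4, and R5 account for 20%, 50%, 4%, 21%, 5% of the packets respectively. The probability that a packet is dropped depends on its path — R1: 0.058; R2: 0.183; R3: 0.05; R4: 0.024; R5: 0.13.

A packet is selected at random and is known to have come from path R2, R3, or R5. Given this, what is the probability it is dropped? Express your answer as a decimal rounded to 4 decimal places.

Let S = {R2, R3, R5}.
P(S) = 0.5 + 0.04 + 0.05 = 0.59.
P(L ∩ S) = 0.183·0.5 + 0.05·0.04 + 0.13·0.05 = 0.0915 + 0.002 + 0.0065 = 0.1.
P(L | S) = 0.1 / 0.59 = 0.169492…

0.1695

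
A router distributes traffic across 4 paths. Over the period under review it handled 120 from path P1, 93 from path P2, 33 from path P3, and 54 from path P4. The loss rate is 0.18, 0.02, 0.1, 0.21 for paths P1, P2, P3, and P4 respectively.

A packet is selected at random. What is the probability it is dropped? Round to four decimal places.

P(L) ≈ 0.1270

Total: 120 + 93 + 33 + 54 = 300.
P(P1) = 120/300 = 0.4. P(P2) = 93/300 = 0.31. P(P3) = 33/300 = 0.11. P(P4) = 54/300 = 0.18.
By the law of total probability,
P(L) = P(L|P1)·P(P1) + P(L|P2)·P(P2) + P(L|P3)·P(P3) + P(L|P4)·P(P4)
      = 0.18·0.4 + 0.02·0.31 + 0.1·0.11 + 0.21·0.18
      = 0.072 + 0.0062 + 0.011 + 0.0378 = 0.127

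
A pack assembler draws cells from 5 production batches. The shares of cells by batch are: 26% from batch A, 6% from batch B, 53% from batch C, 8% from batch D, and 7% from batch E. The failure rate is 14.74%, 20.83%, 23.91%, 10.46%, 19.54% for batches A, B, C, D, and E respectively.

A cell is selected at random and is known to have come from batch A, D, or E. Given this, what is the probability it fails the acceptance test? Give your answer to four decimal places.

Let S = {A, D, E}.
P(S) = 0.26 + 0.08 + 0.07 = 0.41.
P(F ∩ S) = 0.1474·0.26 + 0.1046·0.08 + 0.1954·0.07 = 0.038324 + 0.008368 + 0.013678 = 0.06037.
P(F | S) = 0.06037 / 0.41 = 0.147244…

0.1472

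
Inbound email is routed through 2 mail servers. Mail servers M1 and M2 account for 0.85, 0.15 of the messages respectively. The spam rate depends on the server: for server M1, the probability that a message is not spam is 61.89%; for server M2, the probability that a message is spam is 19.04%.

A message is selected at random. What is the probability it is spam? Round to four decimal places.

P(S|M1) = 1 − 0.6189 = 0.3811.
Using total probability over the partition,
P(S) = P(S|M1)·P(M1) + P(S|M2)·P(M2)
      = 0.3811·0.85 + 0.1904·0.15
      = 0.323935 + 0.02856 = 0.352495

0.3525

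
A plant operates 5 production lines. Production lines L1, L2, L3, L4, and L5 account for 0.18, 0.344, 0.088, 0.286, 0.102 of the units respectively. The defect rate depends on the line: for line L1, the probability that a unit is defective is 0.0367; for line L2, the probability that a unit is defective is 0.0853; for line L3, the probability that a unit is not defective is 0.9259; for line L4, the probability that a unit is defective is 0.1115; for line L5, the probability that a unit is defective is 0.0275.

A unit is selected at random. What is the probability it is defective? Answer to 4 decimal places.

P(D|L3) = 1 − 0.9259 = 0.0741.
P(D) = P(D|L1)·P(L1) + P(D|L2)·P(L2) + P(D|L3)·P(L3) + P(D|L4)·P(L4) + P(D|L5)·P(L5)
      = 0.0367·0.18 + 0.0853·0.344 + 0.0741·0.088 + 0.1115·0.286 + 0.0275·0.102
      = 0.006606 + 0.0293432 + 0.0065208 + 0.031889 + 0.002805 = 0.077164

0.0772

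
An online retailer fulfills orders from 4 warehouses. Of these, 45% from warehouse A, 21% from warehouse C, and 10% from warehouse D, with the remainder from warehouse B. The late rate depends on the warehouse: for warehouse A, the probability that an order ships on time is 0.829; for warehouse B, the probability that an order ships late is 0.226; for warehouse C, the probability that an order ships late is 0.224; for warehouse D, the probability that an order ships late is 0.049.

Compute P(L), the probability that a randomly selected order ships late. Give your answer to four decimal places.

P(L) ≈ 0.1831

P(B) = 1 − (0.45 + 0.21 + 0.1) = 0.24.
P(L|A) = 1 − 0.829 = 0.171.
P(L) = P(L|A)·P(A) + P(L|B)·P(B) + P(L|C)·P(C) + P(L|D)·P(D)
      = 0.171·0.45 + 0.226·0.24 + 0.224·0.21 + 0.049·0.1
      = 0.07695 + 0.05424 + 0.04704 + 0.0049 = 0.18313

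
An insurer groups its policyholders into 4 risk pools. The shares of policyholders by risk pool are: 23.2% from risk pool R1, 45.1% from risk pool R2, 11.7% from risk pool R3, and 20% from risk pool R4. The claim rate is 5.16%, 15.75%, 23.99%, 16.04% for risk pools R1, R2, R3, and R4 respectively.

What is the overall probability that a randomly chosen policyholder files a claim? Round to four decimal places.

0.1432

P(C) = P(C|R1)·P(R1) + P(C|R2)·P(R2) + P(C|R3)·P(R3) + P(C|R4)·P(R4)
      = 0.0516·0.232 + 0.1575·0.451 + 0.2399·0.117 + 0.1604·0.2
      = 0.0119712 + 0.0710325 + 0.0280683 + 0.03208 = 0.143152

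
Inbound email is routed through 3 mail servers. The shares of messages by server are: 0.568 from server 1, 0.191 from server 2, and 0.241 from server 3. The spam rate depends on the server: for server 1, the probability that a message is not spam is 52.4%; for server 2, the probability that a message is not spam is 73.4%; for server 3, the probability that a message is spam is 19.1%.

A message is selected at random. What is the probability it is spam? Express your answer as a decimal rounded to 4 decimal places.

0.3672

P(S|1) = 1 − 0.524 = 0.476.
P(S|2) = 1 − 0.734 = 0.266.
P(S) = P(S|1)·P(1) + P(S|2)·P(2) + P(S|3)·P(3)
      = 0.476·0.568 + 0.266·0.191 + 0.191·0.241
      = 0.270368 + 0.050806 + 0.046031 = 0.367205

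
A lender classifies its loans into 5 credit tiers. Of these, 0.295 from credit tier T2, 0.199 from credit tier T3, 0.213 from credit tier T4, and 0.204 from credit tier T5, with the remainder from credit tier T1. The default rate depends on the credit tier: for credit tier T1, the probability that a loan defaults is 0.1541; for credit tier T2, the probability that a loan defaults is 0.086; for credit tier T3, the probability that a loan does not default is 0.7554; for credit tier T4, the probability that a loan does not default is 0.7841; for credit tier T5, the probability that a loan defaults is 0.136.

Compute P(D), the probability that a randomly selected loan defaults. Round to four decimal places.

P(D) ≈ 0.1615

P(T1) = 1 − (0.295 + 0.199 + 0.213 + 0.204) = 0.089.
P(D|T3) = 1 − 0.7554 = 0.2446.
P(D|T4) = 1 − 0.7841 = 0.2159.
P(D) = P(D|T1)·P(T1) + P(D|T2)·P(T2) + P(D|T3)·P(T3) + P(D|T4)·P(T4) + P(D|T5)·P(T5)
      = 0.1541·0.089 + 0.086·0.295 + 0.2446·0.199 + 0.2159·0.213 + 0.136·0.204
      = 0.0137149 + 0.02537 + 0.0486754 + 0.0459867 + 0.027744 = 0.161491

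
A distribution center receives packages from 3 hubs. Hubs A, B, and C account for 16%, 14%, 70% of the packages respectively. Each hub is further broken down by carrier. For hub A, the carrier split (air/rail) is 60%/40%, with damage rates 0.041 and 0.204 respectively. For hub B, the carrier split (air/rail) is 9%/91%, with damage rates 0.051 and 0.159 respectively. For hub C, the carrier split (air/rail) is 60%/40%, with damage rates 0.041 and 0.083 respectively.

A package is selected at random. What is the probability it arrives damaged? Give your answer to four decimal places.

P(D) ≈ 0.0784

P(D|A) = 0.6·0.041 + 0.4·0.204 = 0.0246 + 0.0816 = 0.1062
P(D|B) = 0.09·0.051 + 0.91·0.159 = 0.00459 + 0.14469 = 0.14928
P(D|C) = 0.6·0.041 + 0.4·0.083 = 0.0246 + 0.0332 = 0.0578
By total probability over the outer partition,
P(D) = 0.16·0.1062 + 0.14·0.14928 + 0.7·0.0578
      = 0.016992 + 0.0208992 + 0.04046 = 0.0783512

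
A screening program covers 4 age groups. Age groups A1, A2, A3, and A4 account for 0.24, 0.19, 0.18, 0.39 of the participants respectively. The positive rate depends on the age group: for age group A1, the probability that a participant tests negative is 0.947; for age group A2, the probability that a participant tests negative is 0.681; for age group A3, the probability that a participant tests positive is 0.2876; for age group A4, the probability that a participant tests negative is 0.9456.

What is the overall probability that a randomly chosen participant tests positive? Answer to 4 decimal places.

P(T) ≈ 0.1463

P(T|A1) = 1 − 0.947 = 0.053.
P(T|A2) = 1 − 0.681 = 0.319.
P(T|A4) = 1 − 0.9456 = 0.0544.
P(T) = P(T|A1)·P(A1) + P(T|A2)·P(A2) + P(T|A3)·P(A3) + P(T|A4)·P(A4)
      = 0.053·0.24 + 0.319·0.19 + 0.2876·0.18 + 0.0544·0.39
      = 0.01272 + 0.06061 + 0.051768 + 0.021216 = 0.146314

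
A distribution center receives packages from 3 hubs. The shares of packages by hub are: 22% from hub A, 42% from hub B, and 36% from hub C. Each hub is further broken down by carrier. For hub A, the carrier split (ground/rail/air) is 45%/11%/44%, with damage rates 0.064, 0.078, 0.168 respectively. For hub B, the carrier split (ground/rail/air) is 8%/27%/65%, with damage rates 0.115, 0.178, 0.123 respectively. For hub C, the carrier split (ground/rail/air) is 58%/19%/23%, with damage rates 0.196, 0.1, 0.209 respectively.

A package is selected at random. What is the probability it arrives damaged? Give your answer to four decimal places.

P(D) ≈ 0.1472

P(D|A) = 0.45·0.064 + 0.11·0.078 + 0.44·0.168 = 0.0288 + 0.00858 + 0.07392 = 0.1113
P(D|B) = 0.08·0.115 + 0.27·0.178 + 0.65·0.123 = 0.0092 + 0.04806 + 0.07995 = 0.13721
P(D|C) = 0.58·0.196 + 0.19·0.1 + 0.23·0.209 = 0.11368 + 0.019 + 0.04807 = 0.18075
By total probability over the outer partition,
P(D) = 0.22·0.1113 + 0.42·0.13721 + 0.36·0.18075
      = 0.024486 + 0.0576282 + 0.06507 = 0.1471842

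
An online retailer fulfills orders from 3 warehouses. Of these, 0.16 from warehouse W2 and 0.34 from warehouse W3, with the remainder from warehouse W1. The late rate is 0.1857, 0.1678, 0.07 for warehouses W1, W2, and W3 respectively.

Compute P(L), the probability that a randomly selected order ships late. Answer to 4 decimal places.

0.1435

P(W1) = 1 − (0.16 + 0.34) = 0.5.
P(L) = P(L|W1)·P(W1) + P(L|W2)·P(W2) + P(L|W3)·P(W3)
      = 0.1857·0.5 + 0.1678·0.16 + 0.07·0.34
      = 0.09285 + 0.026848 + 0.0238 = 0.143498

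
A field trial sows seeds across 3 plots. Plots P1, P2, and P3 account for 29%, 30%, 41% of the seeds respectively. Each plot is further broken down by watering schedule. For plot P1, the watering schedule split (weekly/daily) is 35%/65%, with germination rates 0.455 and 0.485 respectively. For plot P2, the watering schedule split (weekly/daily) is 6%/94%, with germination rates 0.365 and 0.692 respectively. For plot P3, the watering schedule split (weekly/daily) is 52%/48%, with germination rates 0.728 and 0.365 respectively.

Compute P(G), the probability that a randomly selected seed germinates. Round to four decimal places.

P(G|P1) = 0.35·0.455 + 0.65·0.485 = 0.15925 + 0.31525 = 0.4745
P(G|P2) = 0.06·0.365 + 0.94·0.692 = 0.0219 + 0.65048 = 0.67238
P(G|P3) = 0.52·0.728 + 0.48·0.365 = 0.37856 + 0.1752 = 0.55376
By total probability over the outer partition,
P(G) = 0.29·0.4745 + 0.3·0.67238 + 0.41·0.55376
      = 0.137605 + 0.201714 + 0.2270416 = 0.5663606

P(G) ≈ 0.5664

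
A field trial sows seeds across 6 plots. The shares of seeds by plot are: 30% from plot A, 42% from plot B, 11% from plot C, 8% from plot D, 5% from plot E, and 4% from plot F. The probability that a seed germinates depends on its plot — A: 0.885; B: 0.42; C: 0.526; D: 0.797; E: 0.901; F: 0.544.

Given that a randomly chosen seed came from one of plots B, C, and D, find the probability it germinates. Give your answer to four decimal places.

Let S = {B, C, D}.
P(S) = 0.42 + 0.11 + 0.08 = 0.61.
P(G ∩ S) = 0.42·0.42 + 0.526·0.11 + 0.797·0.08 = 0.1764 + 0.05786 + 0.06376 = 0.29802.
P(G | S) = 0.29802 / 0.61 = 0.488557…

0.4886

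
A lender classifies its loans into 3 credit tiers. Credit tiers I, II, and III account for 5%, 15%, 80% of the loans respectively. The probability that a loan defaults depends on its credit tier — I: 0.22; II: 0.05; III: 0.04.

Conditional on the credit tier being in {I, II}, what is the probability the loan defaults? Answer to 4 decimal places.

P(D|S) ≈ 0.0925

Let S = {I, II}.
P(S) = 0.05 + 0.15 = 0.2.
P(D ∩ S) = 0.22·0.05 + 0.05·0.15 = 0.011 + 0.0075 = 0.0185.
P(D | S) = 0.0185 / 0.2 = 0.092500…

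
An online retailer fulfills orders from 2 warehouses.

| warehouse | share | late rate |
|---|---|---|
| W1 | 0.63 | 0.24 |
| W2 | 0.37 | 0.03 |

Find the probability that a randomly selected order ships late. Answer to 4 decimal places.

P(L) = P(L|W1)·P(W1) + P(L|W2)·P(W2)
      = 0.24·0.63 + 0.03·0.37
      = 0.1512 + 0.0111 = 0.1623

P(L) ≈ 0.1623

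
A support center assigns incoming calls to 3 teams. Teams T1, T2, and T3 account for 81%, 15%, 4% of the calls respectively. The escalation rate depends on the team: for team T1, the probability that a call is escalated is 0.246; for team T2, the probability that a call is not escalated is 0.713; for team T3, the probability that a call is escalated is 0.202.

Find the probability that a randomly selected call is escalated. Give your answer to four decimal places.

P(E) ≈ 0.2504

P(E|T2) = 1 − 0.713 = 0.287.
P(E) = P(E|T1)·P(T1) + P(E|T2)·P(T2) + P(E|T3)·P(T3)
      = 0.246·0.81 + 0.287·0.15 + 0.202·0.04
      = 0.19926 + 0.04305 + 0.00808 = 0.25039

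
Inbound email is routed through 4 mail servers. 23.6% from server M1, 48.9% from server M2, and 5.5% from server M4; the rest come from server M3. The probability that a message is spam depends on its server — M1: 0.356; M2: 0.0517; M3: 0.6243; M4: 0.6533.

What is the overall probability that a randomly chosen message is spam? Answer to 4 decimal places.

0.2826

P(M3) = 1 − (0.236 + 0.489 + 0.055) = 0.22.
P(S) = P(S|M1)·P(M1) + P(S|M2)·P(M2) + P(S|M3)·P(M3) + P(S|M4)·P(M4)
      = 0.356·0.236 + 0.0517·0.489 + 0.6243·0.22 + 0.6533·0.055
      = 0.084016 + 0.0252813 + 0.137346 + 0.0359315 = 0.2825748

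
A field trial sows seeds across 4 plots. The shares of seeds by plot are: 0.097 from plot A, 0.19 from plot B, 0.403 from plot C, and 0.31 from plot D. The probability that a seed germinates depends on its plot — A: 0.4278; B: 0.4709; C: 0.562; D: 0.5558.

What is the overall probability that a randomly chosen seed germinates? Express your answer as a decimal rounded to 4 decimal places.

P(G) ≈ 0.5298

P(G) = P(G|A)·P(A) + P(G|B)·P(B) + P(G|C)·P(C) + P(G|D)·P(D)
      = 0.4278·0.097 + 0.4709·0.19 + 0.562·0.403 + 0.5558·0.31
      = 0.0414966 + 0.089471 + 0.226486 + 0.172298 = 0.5297516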